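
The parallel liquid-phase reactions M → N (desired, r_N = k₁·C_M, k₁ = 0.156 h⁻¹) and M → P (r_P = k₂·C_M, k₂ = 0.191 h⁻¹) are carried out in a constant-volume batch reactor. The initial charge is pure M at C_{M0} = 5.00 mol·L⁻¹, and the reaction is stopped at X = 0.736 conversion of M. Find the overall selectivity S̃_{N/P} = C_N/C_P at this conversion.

0.817

C_M = C_{M0}(1−X) = 1.320 mol·L⁻¹.
Both paths are first order in M, so the instantaneous fraction to N is constant: dC_N/d(−C_M) = k₁/(k₁+k₂) = 0.4496.
C_N = 0.4496·(C_{M0}−C_M) = 0.4496×3.680 = 1.65 mol·L⁻¹.
C_P = (C_{M0}−C_M)−C_N = 2.026 mol·L⁻¹; S̃_{N/P} = 1.654/2.026 = 0.817.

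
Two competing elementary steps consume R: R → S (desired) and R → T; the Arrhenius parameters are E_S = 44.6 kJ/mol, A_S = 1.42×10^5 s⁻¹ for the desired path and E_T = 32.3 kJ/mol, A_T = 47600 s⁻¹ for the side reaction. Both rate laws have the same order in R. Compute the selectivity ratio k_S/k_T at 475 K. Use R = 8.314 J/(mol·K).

With equal orders, S_{S/T} = k_S/k_T = (A_S/A_T)·exp[(E_T−E_S)/(RT)].
(E_T−E_S)/(RT) = (32.3−44.6)×10³/(8.314×475) = -12300/3949 = -3.115.
k_S/k_T = (1.42×10^5/47600)·exp(-3.115) = 2.983 × 0.04440 = 0.132.

0.132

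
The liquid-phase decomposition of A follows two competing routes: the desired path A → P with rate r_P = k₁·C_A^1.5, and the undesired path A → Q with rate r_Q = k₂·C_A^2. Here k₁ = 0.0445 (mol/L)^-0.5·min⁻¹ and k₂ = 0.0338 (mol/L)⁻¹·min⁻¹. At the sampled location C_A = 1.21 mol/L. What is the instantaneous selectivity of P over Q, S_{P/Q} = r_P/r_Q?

S_{P/Q} = r_P/r_Q = (k₁·C_A^1.5)/(k₂·C_A^2) = (k₁/k₂)·C_A^-0.5.
= (0.0445×1.210^1.5) / (0.0338×1.210^2) = 0.05923/0.04949 = 1.20.
The undesired path is higher order in A, so low C_A (CSTR or dilute feed) favours P.

1.20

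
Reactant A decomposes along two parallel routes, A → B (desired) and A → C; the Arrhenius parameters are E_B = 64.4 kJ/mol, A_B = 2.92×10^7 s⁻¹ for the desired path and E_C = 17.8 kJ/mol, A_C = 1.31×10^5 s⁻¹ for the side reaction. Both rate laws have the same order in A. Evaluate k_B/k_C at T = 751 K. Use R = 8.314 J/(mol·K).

0.128

k_B/k_C = (A_B/A_C)·exp[−(E_B−E_C)/(RT)] = (A_B/A_C)·exp[(E_C−E_B)/(RT)].
(E_C−E_B)/(RT) = (17.8−64.4)×10³/(8.314×751) = -46600/6244 = -7.463.
k_B/k_C = (2.92×10^7/1.31×10^5)·exp(-7.463) = 222.9 × 5.737×10^-4 = 0.128.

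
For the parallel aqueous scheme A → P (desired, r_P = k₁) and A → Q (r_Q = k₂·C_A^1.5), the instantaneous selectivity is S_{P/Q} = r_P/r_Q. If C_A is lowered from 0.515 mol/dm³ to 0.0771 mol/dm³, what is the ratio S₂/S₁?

S_{P/Q} = (k₁/k₂)·C_A^-1.5, so S₂/S₁ = (C_{A,2}/C_{A,1})^-1.5.
= (0.0771/0.515)^(-1.5) = (0.1497)^(-1.5) = 17.3.
Selectivity toward P rises as C_A falls — low-concentration operation is favoured.

17.3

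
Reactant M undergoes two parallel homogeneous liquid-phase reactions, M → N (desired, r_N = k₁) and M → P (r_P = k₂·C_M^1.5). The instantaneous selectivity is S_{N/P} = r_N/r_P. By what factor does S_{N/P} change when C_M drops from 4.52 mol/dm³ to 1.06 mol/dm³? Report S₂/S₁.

8.81

S_{N/P} = (k₁/k₂)·C_M^-1.5, so S₂/S₁ = (C_{M,2}/C_{M,1})^-1.5.
= (1.06/4.52)^(-1.5) = (0.2345)^(-1.5) = 8.81.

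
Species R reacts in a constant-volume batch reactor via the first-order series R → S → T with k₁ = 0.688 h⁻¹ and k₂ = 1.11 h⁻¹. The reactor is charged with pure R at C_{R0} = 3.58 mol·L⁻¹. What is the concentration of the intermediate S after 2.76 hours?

0.601 mol·L⁻¹

The intermediate concentration in a first-order A→B→C sequence is C_S = k₁C_{R0}(e^(−k₁t) − e^(−k₂t))/(k₂−k₁).
e^(−k₁t) = e^(−0.688×2.76) = e^(−1.899) = 0.1497; e^(−k₂t) = e^(−3.064) = 0.04672.
C_S = 0.688×3.58/(1.11−0.688) × (0.1497−0.04672) = 5.837×0.1030 = 0.6013 mol·L⁻¹.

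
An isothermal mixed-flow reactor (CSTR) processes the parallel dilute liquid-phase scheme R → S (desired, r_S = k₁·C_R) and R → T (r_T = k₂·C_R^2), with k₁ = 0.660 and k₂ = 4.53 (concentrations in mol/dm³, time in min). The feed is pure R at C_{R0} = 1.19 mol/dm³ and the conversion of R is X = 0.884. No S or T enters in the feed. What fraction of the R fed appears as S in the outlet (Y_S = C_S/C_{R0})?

Exit C_R = C_{R0}(1−X) = 1.19×0.116 = 0.1380 mol/dm³.
A CSTR operates uniformly at the exit composition, giving r_S = 0.09111 and r_T = 0.08632 (each k·C_R^n at C_R = 0.1380).
Fraction of consumed R going to S: r_S/(r_S+r_T) = 0.5135.
C_S = 0.5135·C_{R0}·X = 0.5135×1.19×0.884 = 0.540 mol/dm³; Y_S = C_S/C_{R0} = 0.454.

0.454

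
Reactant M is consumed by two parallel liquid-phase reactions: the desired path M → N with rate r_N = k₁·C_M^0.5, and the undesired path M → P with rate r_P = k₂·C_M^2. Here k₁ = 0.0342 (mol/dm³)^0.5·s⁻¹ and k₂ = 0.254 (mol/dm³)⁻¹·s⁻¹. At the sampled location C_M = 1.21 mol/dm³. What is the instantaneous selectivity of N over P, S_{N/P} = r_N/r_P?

0.101

S_{N/P} = r_N/r_P = (k₁·C_M^0.5)/(k₂·C_M^2) = (k₁/k₂)·C_M^-1.5.
= (0.0342×1.210^0.5) / (0.254×1.210^2) = 0.03762/0.3719 = 0.101.
The undesired path is higher order in M, so low C_M (CSTR or dilute feed) favours N.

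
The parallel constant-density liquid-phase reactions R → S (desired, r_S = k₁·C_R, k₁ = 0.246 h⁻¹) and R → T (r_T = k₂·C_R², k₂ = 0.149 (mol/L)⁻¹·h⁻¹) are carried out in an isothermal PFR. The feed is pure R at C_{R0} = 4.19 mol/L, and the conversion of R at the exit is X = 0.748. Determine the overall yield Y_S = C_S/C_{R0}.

C_R = C_{R0}(1−X) = 1.056 mol/L.
Along a PFR/batch, dC_S/dC_R = −r_S/(r_S+r_T) = −k₁/(k₁+k₂·C_R).
Integrating from C_{R0} to C_R: C_S = (0.246/0.149)·ln[(0.246+0.149·4.19)/(0.246+0.149·1.06)] = 1.651·ln(0.8703/0.4033) = 1.270 mol/L.
Y_S = C_S/C_{R0} = 1.270/4.19 = 0.303.

0.303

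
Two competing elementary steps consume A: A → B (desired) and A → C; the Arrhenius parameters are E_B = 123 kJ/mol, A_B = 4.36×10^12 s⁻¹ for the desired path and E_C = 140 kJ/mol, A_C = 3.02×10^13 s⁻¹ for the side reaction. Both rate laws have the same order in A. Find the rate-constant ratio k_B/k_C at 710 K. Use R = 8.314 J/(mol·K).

2.57

With equal orders, S_{B/C} = k_B/k_C = (A_B/A_C)·exp[(E_C−E_B)/(RT)].
(E_C−E_B)/(RT) = (140−123)×10³/(8.314×710) = 17000/5903 = 2.880.
k_B/k_C = (4.36×10^12/3.02×10^13)·exp(2.880) = 0.1444 × 17.81 = 2.57.
Since E_B < E_C, lowering the temperature improves selectivity toward B.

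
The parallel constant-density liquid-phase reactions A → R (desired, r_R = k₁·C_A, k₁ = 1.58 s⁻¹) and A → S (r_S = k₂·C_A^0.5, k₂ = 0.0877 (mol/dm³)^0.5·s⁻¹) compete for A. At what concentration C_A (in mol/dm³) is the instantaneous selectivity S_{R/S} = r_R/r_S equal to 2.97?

S_{R/S} = (k₁/k₂)·C_A^0.5 ⇒ C_A = (S·k₂/k₁)^(2).
= (2.97×0.0877/1.58)^(2) = (0.1649)^(2) = 0.0272 mol/dm³.

0.0272 mol/dm³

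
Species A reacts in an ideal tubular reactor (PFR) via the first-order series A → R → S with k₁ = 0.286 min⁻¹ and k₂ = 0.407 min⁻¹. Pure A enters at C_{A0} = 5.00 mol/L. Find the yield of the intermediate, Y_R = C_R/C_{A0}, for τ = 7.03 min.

0.181

The intermediate concentration in a first-order A→B→C sequence is C_R = k₁C_{A0}(e^(−k₁τ) − e^(−k₂τ))/(k₂−k₁).
e^(−k₁τ) = e^(−0.286×7.03) = e^(−2.011) = 0.1339; e^(−k₂τ) = e^(−2.861) = 0.05720.
C_R = 0.286×5.00/(0.407−0.286) × (0.1339−0.05720) = 11.82×0.07671 = 0.9066 mol/L.
Y_R = C_R/C_{A0} = 0.9066/5.00 = 0.181.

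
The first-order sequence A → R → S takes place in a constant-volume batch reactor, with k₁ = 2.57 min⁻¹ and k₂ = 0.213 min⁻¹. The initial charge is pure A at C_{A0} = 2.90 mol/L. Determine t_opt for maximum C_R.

1.06 min

For first-order series the maximum of C_R occurs at t_opt = ln(k₂/k₁)/(k₂−k₁).
= ln(0.213/2.57)/(0.213−2.57) = ln(0.08288)/-2.357 = -2.490/-2.357 = 1.06 min.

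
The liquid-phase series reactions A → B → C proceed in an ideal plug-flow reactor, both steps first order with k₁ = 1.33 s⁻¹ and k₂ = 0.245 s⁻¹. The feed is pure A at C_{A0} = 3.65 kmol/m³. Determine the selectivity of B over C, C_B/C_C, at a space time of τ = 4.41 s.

0.706

For first-order series with pure A initially, C_B(τ) = k₁C_{A0}/(k₂−k₁)·(e^(−k₁τ) − e^(−k₂τ)).
e^(−k₁τ) = e^(−1.33×4.41) = e^(−5.865) = 0.002836; e^(−k₂τ) = e^(−1.080) = 0.3394.
C_B = 1.33×3.65/(0.245−1.33) × (0.002836−0.3394) = (-4.474)×(-0.3366) = 1.506 kmol/m³.
C_A = C_{A0}e^(−k₁τ) = 0.01035 kmol/m³, so C_C = C_{A0}−C_A−C_B = 2.134 kmol/m³; C_B/C_C = 0.706.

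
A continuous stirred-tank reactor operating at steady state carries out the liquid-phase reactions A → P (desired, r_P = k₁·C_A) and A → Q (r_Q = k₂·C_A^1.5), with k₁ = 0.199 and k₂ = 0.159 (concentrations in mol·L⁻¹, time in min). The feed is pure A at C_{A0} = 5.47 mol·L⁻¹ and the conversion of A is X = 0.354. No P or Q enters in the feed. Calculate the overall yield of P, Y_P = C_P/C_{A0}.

Exit C_A = C_{A0}(1−X) = 5.47×0.646 = 3.534 mol·L⁻¹.
In a CSTR the entire volume is at exit conditions, so r_P = 0.199×3.534 = 0.7032 and r_Q = 0.159×3.534^1.5 = 1.056.
Fraction of consumed A going to P: r_P/(r_P+r_Q) = 0.3997.
C_P = 0.3997·C_{A0}·X = 0.3997×5.47×0.354 = 0.774 mol·L⁻¹; Y_P = C_P/C_{A0} = 0.141.

0.141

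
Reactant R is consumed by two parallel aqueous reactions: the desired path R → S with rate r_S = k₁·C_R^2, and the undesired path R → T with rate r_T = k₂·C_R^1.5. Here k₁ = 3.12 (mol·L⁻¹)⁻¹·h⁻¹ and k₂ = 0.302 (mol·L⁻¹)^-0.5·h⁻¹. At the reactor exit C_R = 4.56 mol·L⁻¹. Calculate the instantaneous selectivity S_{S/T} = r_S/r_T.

22.1

S_{S/T} = r_S/r_T = (k₁·C_R^2)/(k₂·C_R^1.5) = (k₁/k₂)·C_R^0.5.
= (3.12×4.560^2) / (0.302×4.560^1.5) = 64.88/2.941 = 22.1.
Since the desired path is higher order in R, keeping C_R high (PFR or concentrated feed) favours S.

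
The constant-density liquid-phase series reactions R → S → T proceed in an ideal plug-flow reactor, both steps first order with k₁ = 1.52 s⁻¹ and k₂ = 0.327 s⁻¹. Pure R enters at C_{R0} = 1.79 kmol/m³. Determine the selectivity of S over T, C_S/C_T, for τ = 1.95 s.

1.78

For first-order series with pure R initially, C_S(τ) = k₁C_{R0}/(k₂−k₁)·(e^(−k₁τ) − e^(−k₂τ)).
e^(−k₁τ) = e^(−1.52×1.95) = e^(−2.964) = 0.05161; e^(−k₂τ) = e^(−0.6377) = 0.5285.
C_S = 1.52×1.79/(0.327−1.52) × (0.05161−0.5285) = (-2.281)×(-0.4769) = 1.088 kmol/m³.
C_R = C_{R0}e^(−k₁τ) = 0.09239 kmol/m³, so C_T = C_{R0}−C_R−C_S = 0.6099 kmol/m³; C_S/C_T = 1.78.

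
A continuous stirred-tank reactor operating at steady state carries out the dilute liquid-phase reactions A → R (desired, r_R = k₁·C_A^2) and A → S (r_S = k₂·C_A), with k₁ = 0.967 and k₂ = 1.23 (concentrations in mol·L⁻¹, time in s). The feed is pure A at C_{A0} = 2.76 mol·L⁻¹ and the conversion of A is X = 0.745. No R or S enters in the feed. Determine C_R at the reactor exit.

Exit C_A = C_{A0}(1−X) = 2.76×0.255 = 0.7038 mol·L⁻¹.
Rates in a CSTR are evaluated at the outlet concentration: r_R = 0.967×0.7038^2 = 0.4790, r_S = 1.23×0.7038 = 0.8657.
Fraction of consumed A going to R: r_R/(r_R+r_S) = 0.3562.
C_R = 0.3562·C_{A0}·X = 0.3562×2.76×0.745 = 0.732 mol·L⁻¹.

0.732 mol·L⁻¹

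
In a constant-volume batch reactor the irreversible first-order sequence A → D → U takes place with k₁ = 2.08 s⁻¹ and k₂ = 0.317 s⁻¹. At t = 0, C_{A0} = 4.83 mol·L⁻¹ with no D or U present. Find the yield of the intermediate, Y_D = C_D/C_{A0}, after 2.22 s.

0.572

Solving the coupled first-order balances gives C_D(t) = [k₁/(k₂−k₁)]·C_{A0}·(e^(−k₁t) − e^(−k₂t)).
e^(−k₁t) = e^(−2.08×2.22) = e^(−4.618) = 0.009876; e^(−k₂t) = e^(−0.7037) = 0.4947.
C_D = 2.08×4.83/(0.317−2.08) × (0.009876−0.4947) = (-5.698)×(-0.4849) = 2.763 mol·L⁻¹.
Y_D = C_D/C_{A0} = 2.763/4.83 = 0.572.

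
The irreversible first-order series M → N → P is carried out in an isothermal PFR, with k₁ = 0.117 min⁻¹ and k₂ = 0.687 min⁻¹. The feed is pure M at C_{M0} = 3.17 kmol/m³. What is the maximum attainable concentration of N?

For a first-order series the maximum intermediate yield is C_{N,max}/C_{M0} = (k₁/k₂)^[k₂/(k₂−k₁)].
= (0.117/0.687)^(0.687/(0.687−0.117)) = (0.1703)^(1.205) = 0.1184.
C_{N,max} = 0.1184×3.17 = 0.375 kmol/m³.

0.375 kmol/m³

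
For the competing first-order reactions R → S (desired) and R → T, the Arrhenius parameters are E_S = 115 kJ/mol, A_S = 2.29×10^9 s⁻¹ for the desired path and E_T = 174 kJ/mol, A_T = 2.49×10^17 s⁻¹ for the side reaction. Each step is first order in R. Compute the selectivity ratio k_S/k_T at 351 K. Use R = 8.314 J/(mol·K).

5.55

k_S/k_T = (A_S/A_T)·exp[−(E_S−E_T)/(RT)] = (A_S/A_T)·exp[(E_T−E_S)/(RT)].
(E_T−E_S)/(RT) = (174−115)×10³/(8.314×351) = 59000/2918 = 20.22.
k_S/k_T = (2.29×10^9/2.49×10^17)·exp(20.22) = 9.197×10^-9 × 6.033×10^8 = 5.55.
Since E_S < E_T, lowering the temperature improves selectivity toward S.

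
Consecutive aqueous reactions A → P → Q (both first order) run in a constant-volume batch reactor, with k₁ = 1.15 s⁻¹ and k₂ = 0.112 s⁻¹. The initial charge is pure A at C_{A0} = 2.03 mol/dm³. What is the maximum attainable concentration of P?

At the optimum, C_{P,max}/C_{A0} = (k₁/k₂)^[k₂/(k₂−k₁)].
= (1.15/0.112)^(0.112/(0.112−1.15)) = (10.27)^(-0.1079) = 0.7778.
C_{P,max} = 0.7778×2.03 = 1.58 mol/dm³.

1.58 mol/dm³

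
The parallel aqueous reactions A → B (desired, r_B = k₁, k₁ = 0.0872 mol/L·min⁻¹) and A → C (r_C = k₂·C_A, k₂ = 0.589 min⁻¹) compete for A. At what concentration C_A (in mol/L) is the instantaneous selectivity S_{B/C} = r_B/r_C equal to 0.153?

0.968 mol/L

S_{B/C} = (k₁/k₂)·C_A⁻¹ ⇒ C_A = (S·k₂/k₁)^(-1).
= (0.153×0.589/0.0872)^(-1) = (1.033)^(-1) = 0.968 mol/L.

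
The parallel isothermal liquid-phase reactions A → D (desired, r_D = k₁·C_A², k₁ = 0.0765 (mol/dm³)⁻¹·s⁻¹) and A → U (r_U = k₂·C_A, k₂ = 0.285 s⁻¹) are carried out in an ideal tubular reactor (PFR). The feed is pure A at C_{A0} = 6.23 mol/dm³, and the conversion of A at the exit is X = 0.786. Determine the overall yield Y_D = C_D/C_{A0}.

C_A = C_{A0}(1−X) = 1.333 mol/dm³.
Along a PFR/batch, dC_U/dC_A = −r_U/(r_D+r_U) = −k₂/(k₂+k₁·C_A).
Integrating from C_{A0} to C_A: C_U = (0.285/0.0765)·ln[(0.285+0.0765·6.23)/(0.285+0.0765·1.33)] = 3.725·ln(0.7616/0.3870) = 2.522 mol/dm³.
Then C_D = (C_{A0}−C_A) − C_U = 4.897 − 2.522 = 2.375 mol/dm³.
Y_D = C_D/C_{A0} = 2.375/6.23 = 0.381.

0.381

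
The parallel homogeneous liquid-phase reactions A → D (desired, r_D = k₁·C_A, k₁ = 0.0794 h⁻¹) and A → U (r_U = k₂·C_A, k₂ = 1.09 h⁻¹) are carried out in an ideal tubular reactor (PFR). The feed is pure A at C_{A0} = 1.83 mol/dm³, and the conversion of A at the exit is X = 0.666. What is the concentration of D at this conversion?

C_A = C_{A0}(1−X) = 0.6112 mol/dm³.
Both paths are first order in A, so the instantaneous fraction to D is constant: dC_D/d(−C_A) = k₁/(k₁+k₂) = 0.06790.
C_D = 0.06790·(C_{A0}−C_A) = 0.06790×1.219 = 0.0828 mol/dm³.

0.0828 mol/dm³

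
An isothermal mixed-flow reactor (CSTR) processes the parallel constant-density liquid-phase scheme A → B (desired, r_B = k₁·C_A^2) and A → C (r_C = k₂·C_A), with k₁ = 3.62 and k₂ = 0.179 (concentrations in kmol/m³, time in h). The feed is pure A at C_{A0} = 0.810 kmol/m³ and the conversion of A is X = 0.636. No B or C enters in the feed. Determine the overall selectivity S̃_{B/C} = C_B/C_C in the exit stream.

Exit C_A = C_{A0}(1−X) = 0.810×0.364 = 0.2948 kmol/m³.
A CSTR operates uniformly at the exit composition, giving r_B = 0.3147 and r_C = 0.05278 (each k·C_A^n at C_A = 0.2948).
Overall selectivity = C_B/C_C = r_Bτ/(r_Cτ) = r_B/r_C = 5.96.

5.96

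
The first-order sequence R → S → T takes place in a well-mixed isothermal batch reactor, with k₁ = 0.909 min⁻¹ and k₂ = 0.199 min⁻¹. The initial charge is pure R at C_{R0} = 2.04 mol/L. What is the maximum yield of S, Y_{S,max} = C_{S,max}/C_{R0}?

0.653

For a first-order series the maximum intermediate yield is C_{S,max}/C_{R0} = (k₁/k₂)^[k₂/(k₂−k₁)].
= (0.909/0.199)^(0.199/(0.199−0.909)) = (4.568)^(-0.2803) = 0.6533.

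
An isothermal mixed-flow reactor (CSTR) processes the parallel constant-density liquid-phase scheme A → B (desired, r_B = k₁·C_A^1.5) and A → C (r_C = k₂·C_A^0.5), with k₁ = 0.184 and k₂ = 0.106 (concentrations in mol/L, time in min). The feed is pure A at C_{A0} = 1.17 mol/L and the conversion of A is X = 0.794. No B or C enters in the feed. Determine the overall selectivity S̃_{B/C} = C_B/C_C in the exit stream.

Exit C_A = C_{A0}(1−X) = 1.17×0.206 = 0.2410 mol/L.
A CSTR operates uniformly at the exit composition, giving r_B = 0.02177 and r_C = 0.05204 (each k·C_A^n at C_A = 0.2410).
Overall selectivity = C_B/C_C = r_Bτ/(r_Cτ) = r_B/r_C = 0.418.

0.418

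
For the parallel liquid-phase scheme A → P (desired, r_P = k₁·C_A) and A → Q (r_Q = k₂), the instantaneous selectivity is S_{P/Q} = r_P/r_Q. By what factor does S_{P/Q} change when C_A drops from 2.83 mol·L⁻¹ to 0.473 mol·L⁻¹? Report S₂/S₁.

0.167

S_{P/Q} = (k₁/k₂)·C_A, so S₂/S₁ = (C_{A,2}/C_{A,1}).
= 0.473/2.83 = 0.167.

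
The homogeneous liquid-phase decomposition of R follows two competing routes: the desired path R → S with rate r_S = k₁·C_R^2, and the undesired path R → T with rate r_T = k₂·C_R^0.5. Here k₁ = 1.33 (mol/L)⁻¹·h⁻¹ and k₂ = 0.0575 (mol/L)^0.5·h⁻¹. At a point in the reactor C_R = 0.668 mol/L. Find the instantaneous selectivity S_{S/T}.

S_{S/T} = r_S/r_T = (k₁·C_R^2)/(k₂·C_R^0.5) = (k₁/k₂)·C_R^1.5.
= (1.33×0.6680^2) / (0.0575×0.6680^0.5) = 0.5935/0.04700 = 12.6.
Since the desired path is higher order in R, keeping C_R high (PFR or concentrated feed) favours S.

12.6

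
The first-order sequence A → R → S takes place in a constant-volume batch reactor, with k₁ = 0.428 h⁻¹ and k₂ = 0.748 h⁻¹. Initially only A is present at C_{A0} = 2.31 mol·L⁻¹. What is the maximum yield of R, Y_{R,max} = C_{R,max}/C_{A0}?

Evaluating C_R at t_opt = ln(k₂/k₁)/(k₂−k₁) gives C_{R,max}/C_{A0} = (k₁/k₂)^[k₂/(k₂−k₁)].
= (0.428/0.748)^(0.748/(0.748−0.428)) = (0.5722)^(2.337) = 0.2712.

0.271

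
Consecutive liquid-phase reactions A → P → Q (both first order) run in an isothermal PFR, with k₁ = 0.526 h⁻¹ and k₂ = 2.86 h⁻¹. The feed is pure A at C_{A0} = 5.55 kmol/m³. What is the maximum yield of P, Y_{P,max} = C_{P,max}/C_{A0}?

0.126

Evaluating C_P at τ_opt = ln(k₂/k₁)/(k₂−k₁) gives C_{P,max}/C_{A0} = (k₁/k₂)^[k₂/(k₂−k₁)].
= (0.526/2.86)^(2.86/(2.86−0.526)) = (0.1839)^(1.225) = 0.1256.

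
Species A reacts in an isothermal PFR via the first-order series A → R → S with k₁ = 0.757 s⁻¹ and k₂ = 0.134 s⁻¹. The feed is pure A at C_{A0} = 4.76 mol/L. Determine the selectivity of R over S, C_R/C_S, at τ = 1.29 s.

The intermediate concentration in a first-order A→B→C sequence is C_R = k₁C_{A0}(e^(−k₁τ) − e^(−k₂τ))/(k₂−k₁).
e^(−k₁τ) = e^(−0.757×1.29) = e^(−0.9765) = 0.3766; e^(−k₂τ) = e^(−0.1729) = 0.8413.
C_R = 0.757×4.76/(0.134−0.757) × (0.3766−0.8413) = (-5.784)×(-0.4646) = 2.687 mol/L.
C_A = C_{A0}e^(−k₁τ) = 1.793 mol/L, so C_S = C_{A0}−C_A−C_R = 0.2799 mol/L; C_R/C_S = 9.60.

9.60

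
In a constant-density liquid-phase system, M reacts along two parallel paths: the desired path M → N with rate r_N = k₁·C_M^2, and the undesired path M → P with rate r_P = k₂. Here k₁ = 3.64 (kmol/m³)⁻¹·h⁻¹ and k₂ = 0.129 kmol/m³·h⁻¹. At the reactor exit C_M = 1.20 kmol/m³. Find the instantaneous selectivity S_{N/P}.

40.6

S_{N/P} = r_N/r_P = (k₁·C_M^2)/(k₂) = (k₁/k₂)·C_M^2.
= (3.64×1.200^2) / (0.129) = 5.242/0.1290 = 40.6.
Since the desired path is higher order in M, keeping C_M high (PFR or concentrated feed) favours N.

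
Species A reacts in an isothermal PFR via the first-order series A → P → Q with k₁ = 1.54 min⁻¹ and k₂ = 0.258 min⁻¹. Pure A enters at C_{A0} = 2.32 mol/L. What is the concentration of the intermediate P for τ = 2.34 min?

The intermediate concentration in a first-order A→B→C sequence is C_P = k₁C_{A0}(e^(−k₁τ) − e^(−k₂τ))/(k₂−k₁).
e^(−k₁τ) = e^(−1.54×2.34) = e^(−3.604) = 0.02723; e^(−k₂τ) = e^(−0.6037) = 0.5468.
C_P = 1.54×2.32/(0.258−1.54) × (0.02723−0.5468) = (-2.787)×(-0.5195) = 1.448 mol/L.

1.45 mol/L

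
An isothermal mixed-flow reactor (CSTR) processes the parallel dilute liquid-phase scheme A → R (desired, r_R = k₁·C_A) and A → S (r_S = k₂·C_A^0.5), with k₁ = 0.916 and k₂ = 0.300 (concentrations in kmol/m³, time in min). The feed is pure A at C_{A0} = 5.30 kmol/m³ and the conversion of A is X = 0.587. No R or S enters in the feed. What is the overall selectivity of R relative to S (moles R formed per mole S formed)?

Exit C_A = C_{A0}(1−X) = 5.30×0.413 = 2.189 kmol/m³.
In a CSTR the entire volume is at exit conditions, so r_R = 0.916×2.189 = 2.005 and r_S = 0.300×2.189^0.5 = 0.4438.
Overall selectivity = C_R/C_S = r_Rτ/(r_Sτ) = r_R/r_S = 4.52.

4.52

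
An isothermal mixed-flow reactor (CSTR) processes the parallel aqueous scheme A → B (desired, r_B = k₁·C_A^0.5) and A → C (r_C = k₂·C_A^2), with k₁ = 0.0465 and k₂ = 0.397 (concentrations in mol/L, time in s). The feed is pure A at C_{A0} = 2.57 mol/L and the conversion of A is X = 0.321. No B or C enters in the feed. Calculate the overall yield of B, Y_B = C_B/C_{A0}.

Exit C_A = C_{A0}(1−X) = 2.57×0.679 = 1.745 mol/L.
Rates in a CSTR are evaluated at the outlet concentration: r_B = 0.0465×1.745^0.5 = 0.06143, r_C = 0.397×1.745^2 = 1.209.
Fraction of consumed A going to B: r_B/(r_B+r_C) = 0.04835.
C_B = 0.04835·C_{A0}·X = 0.04835×2.57×0.321 = 0.0399 mol/L; Y_B = C_B/C_{A0} = 0.0155.

0.0155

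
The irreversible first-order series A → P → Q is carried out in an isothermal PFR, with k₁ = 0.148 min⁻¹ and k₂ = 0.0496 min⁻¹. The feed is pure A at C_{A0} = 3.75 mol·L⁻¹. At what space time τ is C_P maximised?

11.1 min

For first-order series the maximum of C_P occurs at τ_opt = ln(k₂/k₁)/(k₂−k₁).
= ln(0.0496/0.148)/(0.0496−0.148) = ln(0.3351)/-0.09840 = -1.093/-0.09840 = 11.1 min.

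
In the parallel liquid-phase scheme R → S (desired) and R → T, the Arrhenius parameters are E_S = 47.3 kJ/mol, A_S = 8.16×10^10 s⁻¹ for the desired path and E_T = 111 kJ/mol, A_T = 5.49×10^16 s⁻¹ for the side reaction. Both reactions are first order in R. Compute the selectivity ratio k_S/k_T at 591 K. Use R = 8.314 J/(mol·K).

Since both paths have the same order in R, the concentration cancels and S_{S/T} = k_S/k_T = (A_S/A_T)·exp[(E_T−E_S)/(RT)].
(E_T−E_S)/(RT) = (111−47.3)×10³/(8.314×591) = 63700/4914 = 12.96.
k_S/k_T = (8.16×10^10/5.49×10^16)·exp(12.96) = 1.486×10^-6 × 4.268×10^5 = 0.634.
Since E_S < E_T, lowering the temperature improves selectivity toward S.

0.634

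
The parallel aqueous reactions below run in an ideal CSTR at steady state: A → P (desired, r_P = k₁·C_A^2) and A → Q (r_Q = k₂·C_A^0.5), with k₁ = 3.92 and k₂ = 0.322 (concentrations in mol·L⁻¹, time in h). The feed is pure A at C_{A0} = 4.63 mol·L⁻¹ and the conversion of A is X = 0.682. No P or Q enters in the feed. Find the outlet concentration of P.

Exit C_A = C_{A0}(1−X) = 4.63×0.318 = 1.472 mol·L⁻¹.
A CSTR operates uniformly at the exit composition, giving r_P = 8.498 and r_Q = 0.3907 (each k·C_A^n at C_A = 1.472).
Fraction of consumed A going to P: r_P/(r_P+r_Q) = 0.9560.
C_P = 0.9560·C_{A0}·X = 0.9560×4.63×0.682 = 3.02 mol·L⁻¹.

3.02 mol·L⁻¹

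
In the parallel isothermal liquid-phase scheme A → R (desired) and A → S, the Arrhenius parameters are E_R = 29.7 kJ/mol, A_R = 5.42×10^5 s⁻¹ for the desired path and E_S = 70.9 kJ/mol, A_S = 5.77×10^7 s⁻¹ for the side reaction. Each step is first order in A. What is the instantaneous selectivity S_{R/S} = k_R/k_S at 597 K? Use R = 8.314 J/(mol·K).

37.8

k_R/k_S = (A_R/A_S)·exp[−(E_R−E_S)/(RT)] = (A_R/A_S)·exp[(E_S−E_R)/(RT)].
(E_S−E_R)/(RT) = (70.9−29.7)×10³/(8.314×597) = 41200/4963 = 8.301.
k_R/k_S = (5.42×10^5/5.77×10^7)·exp(8.301) = 0.009393 × 4027 = 37.8.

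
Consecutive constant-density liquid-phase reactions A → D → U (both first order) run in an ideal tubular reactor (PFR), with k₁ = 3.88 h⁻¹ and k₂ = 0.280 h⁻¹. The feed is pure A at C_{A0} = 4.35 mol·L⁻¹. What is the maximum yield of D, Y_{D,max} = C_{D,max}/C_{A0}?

Evaluating C_D at τ_opt = ln(k₂/k₁)/(k₂−k₁) gives C_{D,max}/C_{A0} = (k₁/k₂)^[k₂/(k₂−k₁)].
= (3.88/0.280)^(0.280/(0.280−3.88)) = (13.86)^(-0.07778) = 0.8151.

0.815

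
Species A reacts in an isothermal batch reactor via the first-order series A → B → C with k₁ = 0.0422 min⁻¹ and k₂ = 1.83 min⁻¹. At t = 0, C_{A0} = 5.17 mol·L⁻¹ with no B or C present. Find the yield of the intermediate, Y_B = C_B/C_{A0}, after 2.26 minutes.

0.0211

For first-order series with pure A initially, C_B(t) = k₁C_{A0}/(k₂−k₁)·(e^(−k₁t) − e^(−k₂t)).
e^(−k₁t) = e^(−0.0422×2.26) = e^(−0.09537) = 0.9090; e^(−k₂t) = e^(−4.136) = 0.01599.
C_B = 0.0422×5.17/(1.83−0.0422) × (0.9090−0.01599) = 0.1220×0.8930 = 0.1090 mol·L⁻¹.
Y_B = C_B/C_{A0} = 0.1090/5.17 = 0.0211.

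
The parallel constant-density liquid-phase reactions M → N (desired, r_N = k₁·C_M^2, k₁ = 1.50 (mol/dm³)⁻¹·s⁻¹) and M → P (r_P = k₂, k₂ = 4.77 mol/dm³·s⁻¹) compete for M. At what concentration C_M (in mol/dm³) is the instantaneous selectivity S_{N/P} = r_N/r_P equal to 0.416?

1.15 mol/dm³

S_{N/P} = (k₁/k₂)·C_M^2 ⇒ C_M = (S·k₂/k₁)^(0.5).
= (0.416×4.77/1.50)^(0.5) = (1.323)^(0.5) = 1.15 mol/dm³.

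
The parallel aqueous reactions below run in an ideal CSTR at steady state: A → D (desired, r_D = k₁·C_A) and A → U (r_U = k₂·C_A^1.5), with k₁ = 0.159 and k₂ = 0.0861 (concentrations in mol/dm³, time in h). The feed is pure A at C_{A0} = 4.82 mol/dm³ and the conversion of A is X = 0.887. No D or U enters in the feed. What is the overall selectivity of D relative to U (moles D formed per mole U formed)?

2.50

Exit C_A = C_{A0}(1−X) = 4.82×0.113 = 0.5447 mol/dm³.
In a CSTR the entire volume is at exit conditions, so r_D = 0.159×0.5447 = 0.08660 and r_U = 0.0861×0.5447^1.5 = 0.03461.
Overall selectivity = C_D/C_U = r_Dτ/(r_Uτ) = r_D/r_U = 2.50.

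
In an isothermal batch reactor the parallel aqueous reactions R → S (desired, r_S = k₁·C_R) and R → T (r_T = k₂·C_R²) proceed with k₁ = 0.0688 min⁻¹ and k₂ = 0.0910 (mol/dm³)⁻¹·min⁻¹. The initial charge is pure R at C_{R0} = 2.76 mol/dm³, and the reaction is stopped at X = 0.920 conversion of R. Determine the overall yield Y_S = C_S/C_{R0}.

0.351

C_R = C_{R0}(1−X) = 0.2208 mol/dm³.
Along a PFR/batch, dC_S/dC_R = −r_S/(r_S+r_T) = −k₁/(k₁+k₂·C_R).
Integrating from C_{R0} to C_R: C_S = (0.0688/0.0910)·ln[(0.0688+0.0910·2.76)/(0.0688+0.0910·0.221)] = 0.7560·ln(0.3200/0.08889) = 0.9683 mol/dm³.
Y_S = C_S/C_{R0} = 0.9683/2.76 = 0.351.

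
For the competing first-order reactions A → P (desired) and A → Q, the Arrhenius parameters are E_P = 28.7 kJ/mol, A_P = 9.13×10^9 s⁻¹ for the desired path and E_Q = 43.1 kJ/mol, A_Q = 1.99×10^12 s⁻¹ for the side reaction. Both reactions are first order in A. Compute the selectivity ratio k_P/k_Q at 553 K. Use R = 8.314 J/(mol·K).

0.105

Since both paths have the same order in A, the concentration cancels and S_{P/Q} = k_P/k_Q = (A_P/A_Q)·exp[(E_Q−E_P)/(RT)].
(E_Q−E_P)/(RT) = (43.1−28.7)×10³/(8.314×553) = 14400/4598 = 3.132.
k_P/k_Q = (9.13×10^9/1.99×10^12)·exp(3.132) = 0.004588 × 22.92 = 0.105.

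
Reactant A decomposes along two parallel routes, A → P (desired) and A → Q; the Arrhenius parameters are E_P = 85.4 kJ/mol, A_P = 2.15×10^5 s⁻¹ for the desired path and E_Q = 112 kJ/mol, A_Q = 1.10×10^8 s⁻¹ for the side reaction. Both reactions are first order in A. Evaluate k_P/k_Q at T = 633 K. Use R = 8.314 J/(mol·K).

0.306

Since both paths have the same order in A, the concentration cancels and S_{P/Q} = k_P/k_Q = (A_P/A_Q)·exp[(E_Q−E_P)/(RT)].
(E_Q−E_P)/(RT) = (112−85.4)×10³/(8.314×633) = 26600/5263 = 5.054.
k_P/k_Q = (2.15×10^5/1.10×10^8)·exp(5.054) = 0.001955 × 156.7 = 0.306.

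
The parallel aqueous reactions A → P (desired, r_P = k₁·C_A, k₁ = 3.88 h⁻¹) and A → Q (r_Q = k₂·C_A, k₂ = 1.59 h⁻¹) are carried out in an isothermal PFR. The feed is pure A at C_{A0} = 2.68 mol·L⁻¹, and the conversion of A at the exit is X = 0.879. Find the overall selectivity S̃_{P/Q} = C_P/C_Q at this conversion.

C_A = C_{A0}(1−X) = 0.3243 mol·L⁻¹.
Both paths are first order in A, so the instantaneous fraction to P is constant: dC_P/d(−C_A) = k₁/(k₁+k₂) = 0.7093.
C_P = 0.7093·(C_{A0}−C_A) = 0.7093×2.356 = 1.67 mol·L⁻¹.
C_Q = (C_{A0}−C_A)−C_P = 0.6848 mol·L⁻¹; S̃_{P/Q} = 1.671/0.6848 = 2.44.

2.44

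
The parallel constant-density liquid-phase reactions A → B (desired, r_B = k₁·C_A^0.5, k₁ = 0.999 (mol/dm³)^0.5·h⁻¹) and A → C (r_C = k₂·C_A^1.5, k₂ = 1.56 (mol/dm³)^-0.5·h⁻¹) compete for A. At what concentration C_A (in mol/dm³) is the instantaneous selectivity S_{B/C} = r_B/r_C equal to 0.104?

S_{B/C} = (k₁/k₂)·C_A⁻¹ ⇒ C_A = (S·k₂/k₁)^(-1).
= (0.104×1.56/0.999)^(-1) = (0.1624)^(-1) = 6.16 mol/dm³.

6.16 mol/dm³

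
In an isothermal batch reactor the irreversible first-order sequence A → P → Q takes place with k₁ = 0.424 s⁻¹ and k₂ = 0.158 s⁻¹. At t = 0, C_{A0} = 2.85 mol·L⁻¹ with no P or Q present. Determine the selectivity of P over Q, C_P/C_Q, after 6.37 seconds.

For first-order series with pure A initially, C_P(t) = k₁C_{A0}/(k₂−k₁)·(e^(−k₁t) − e^(−k₂t)).
e^(−k₁t) = e^(−0.424×6.37) = e^(−2.701) = 0.06715; e^(−k₂t) = e^(−1.006) = 0.3655.
C_P = 0.424×2.85/(0.158−0.424) × (0.06715−0.3655) = (-4.543)×(-0.2984) = 1.355 mol·L⁻¹.
C_A = C_{A0}e^(−k₁t) = 0.1914 mol·L⁻¹, so C_Q = C_{A0}−C_A−C_P = 1.303 mol·L⁻¹; C_P/C_Q = 1.04.

1.04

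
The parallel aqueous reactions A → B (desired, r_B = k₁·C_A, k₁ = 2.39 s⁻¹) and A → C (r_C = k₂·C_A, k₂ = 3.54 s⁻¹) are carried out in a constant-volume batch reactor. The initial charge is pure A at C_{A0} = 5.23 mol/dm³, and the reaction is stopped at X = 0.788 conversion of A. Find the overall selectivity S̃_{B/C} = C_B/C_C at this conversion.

0.675

C_A = C_{A0}(1−X) = 1.109 mol/dm³.
Both paths are first order in A, so the instantaneous fraction to B is constant: dC_B/d(−C_A) = k₁/(k₁+k₂) = 0.4030.
C_B = 0.4030·(C_{A0}−C_A) = 0.4030×4.121 = 1.66 mol/dm³.
C_C = (C_{A0}−C_A)−C_B = 2.460 mol/dm³; S̃_{B/C} = 1.661/2.460 = 0.675.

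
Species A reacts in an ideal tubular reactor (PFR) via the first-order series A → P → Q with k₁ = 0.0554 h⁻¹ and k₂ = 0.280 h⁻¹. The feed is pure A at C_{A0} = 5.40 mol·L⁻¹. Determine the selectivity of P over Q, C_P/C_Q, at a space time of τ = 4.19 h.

Solving the coupled first-order balances gives C_P(τ) = [k₁/(k₂−k₁)]·C_{A0}·(e^(−k₁τ) − e^(−k₂τ)).
e^(−k₁τ) = e^(−0.0554×4.19) = e^(−0.2321) = 0.7928; e^(−k₂τ) = e^(−1.173) = 0.3094.
C_P = 0.0554×5.40/(0.280−0.0554) × (0.7928−0.3094) = 1.332×0.4835 = 0.6440 mol·L⁻¹.
C_A = C_{A0}e^(−k₁τ) = 4.281 mol·L⁻¹, so C_Q = C_{A0}−C_A−C_P = 0.4747 mol·L⁻¹; C_P/C_Q = 1.36.

1.36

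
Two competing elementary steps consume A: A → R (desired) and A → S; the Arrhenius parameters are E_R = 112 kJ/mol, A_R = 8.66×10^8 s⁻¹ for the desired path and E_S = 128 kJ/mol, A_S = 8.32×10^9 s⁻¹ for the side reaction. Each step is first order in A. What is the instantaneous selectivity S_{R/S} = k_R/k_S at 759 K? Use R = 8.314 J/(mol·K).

1.31

Since both paths have the same order in A, the concentration cancels and S_{R/S} = k_R/k_S = (A_R/A_S)·exp[(E_S−E_R)/(RT)].
(E_S−E_R)/(RT) = (128−112)×10³/(8.314×759) = 16000/6310 = 2.536.
k_R/k_S = (8.66×10^8/8.32×10^9)·exp(2.536) = 0.1041 × 12.62 = 1.31.
Since E_R < E_S, lowering the temperature improves selectivity toward R.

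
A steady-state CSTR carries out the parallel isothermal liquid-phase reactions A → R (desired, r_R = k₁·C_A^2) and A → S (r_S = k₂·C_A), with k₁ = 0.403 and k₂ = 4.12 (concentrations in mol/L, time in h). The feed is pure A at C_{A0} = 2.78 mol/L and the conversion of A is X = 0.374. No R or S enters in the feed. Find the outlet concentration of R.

0.151 mol/L

Exit C_A = C_{A0}(1−X) = 2.78×0.626 = 1.740 mol/L.
Rates in a CSTR are evaluated at the outlet concentration: r_R = 0.403×1.740^2 = 1.221, r_S = 4.12×1.740 = 7.170.
Fraction of consumed A going to R: r_R/(r_R+r_S) = 0.1455.
C_R = 0.1455·C_{A0}·X = 0.1455×2.78×0.374 = 0.151 mol/L.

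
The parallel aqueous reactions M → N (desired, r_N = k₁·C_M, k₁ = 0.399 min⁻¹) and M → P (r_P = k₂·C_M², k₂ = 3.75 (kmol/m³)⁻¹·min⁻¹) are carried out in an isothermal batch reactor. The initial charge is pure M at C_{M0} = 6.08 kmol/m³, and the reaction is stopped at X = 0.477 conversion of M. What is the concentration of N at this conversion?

C_M = C_{M0}(1−X) = 3.180 kmol/m³.
Along a PFR/batch, dC_N/dC_M = −r_N/(r_N+r_P) = −k₁/(k₁+k₂·C_M).
Integrating from C_{M0} to C_M: C_N = (0.399/3.75)·ln[(0.399+3.75·6.08)/(0.399+3.75·3.18)] = 0.1064·ln(23.20/12.32) = 0.06731 kmol/m³.

0.0673 kmol/m³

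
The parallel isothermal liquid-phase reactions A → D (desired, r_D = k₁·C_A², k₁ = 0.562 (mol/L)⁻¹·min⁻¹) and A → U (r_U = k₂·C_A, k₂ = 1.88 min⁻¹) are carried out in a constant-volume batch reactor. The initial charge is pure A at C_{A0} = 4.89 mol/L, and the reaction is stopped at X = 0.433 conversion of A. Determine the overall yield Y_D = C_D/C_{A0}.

C_A = C_{A0}(1−X) = 2.773 mol/L.
Along a PFR/batch, dC_U/dC_A = −r_U/(r_D+r_U) = −k₂/(k₂+k₁·C_A).
Integrating from C_{A0} to C_A: C_U = (1.88/0.562)·ln[(1.88+0.562·4.89)/(1.88+0.562·2.77)] = 3.345·ln(4.628/3.438) = 0.9942 mol/L.
Then C_D = (C_{A0}−C_A) − C_U = 2.117 − 0.9942 = 1.123 mol/L.
Y_D = C_D/C_{A0} = 1.123/4.89 = 0.230.

0.230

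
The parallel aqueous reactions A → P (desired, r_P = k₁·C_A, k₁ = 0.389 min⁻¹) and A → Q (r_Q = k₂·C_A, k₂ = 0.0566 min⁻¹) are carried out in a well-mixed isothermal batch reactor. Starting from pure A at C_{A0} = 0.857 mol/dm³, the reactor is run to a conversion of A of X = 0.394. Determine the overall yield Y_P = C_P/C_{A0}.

0.344

C_A = C_{A0}(1−X) = 0.5193 mol/dm³.
Both paths are first order in A, so the instantaneous fraction to P is constant: dC_P/d(−C_A) = k₁/(k₁+k₂) = 0.8730.
C_P = 0.8730·(C_{A0}−C_A) = 0.8730×0.3377 = 0.295 mol/dm³.
Y_P = C_P/C_{A0} = 0.2948/0.857 = 0.344.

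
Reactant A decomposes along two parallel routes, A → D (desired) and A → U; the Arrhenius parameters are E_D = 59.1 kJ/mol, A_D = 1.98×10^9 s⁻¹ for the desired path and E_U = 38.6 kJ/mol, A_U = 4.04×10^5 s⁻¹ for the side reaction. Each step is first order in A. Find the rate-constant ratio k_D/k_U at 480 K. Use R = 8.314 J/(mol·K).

Since both paths have the same order in A, the concentration cancels and S_{D/U} = k_D/k_U = (A_D/A_U)·exp[(E_U−E_D)/(RT)].
(E_U−E_D)/(RT) = (38.6−59.1)×10³/(8.314×480) = -20500/3991 = -5.137.
k_D/k_U = (1.98×10^9/4.04×10^5)·exp(-5.137) = 4901 × 0.005876 = 28.8.
Since E_D > E_U, raising the temperature improves selectivity toward D.

28.8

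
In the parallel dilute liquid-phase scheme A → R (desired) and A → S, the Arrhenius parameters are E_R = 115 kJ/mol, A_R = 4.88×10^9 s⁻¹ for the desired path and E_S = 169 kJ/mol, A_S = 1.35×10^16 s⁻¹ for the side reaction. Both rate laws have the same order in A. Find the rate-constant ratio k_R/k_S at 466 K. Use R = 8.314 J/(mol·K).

0.409

k_R/k_S = (A_R/A_S)·exp[−(E_R−E_S)/(RT)] = (A_R/A_S)·exp[(E_S−E_R)/(RT)].
(E_S−E_R)/(RT) = (169−115)×10³/(8.314×466) = 54000/3874 = 13.94.
k_R/k_S = (4.88×10^9/1.35×10^16)·exp(13.94) = 3.615×10^-7 × 1.130×10^6 = 0.409.
Since E_R < E_S, lowering the temperature improves selectivity toward R.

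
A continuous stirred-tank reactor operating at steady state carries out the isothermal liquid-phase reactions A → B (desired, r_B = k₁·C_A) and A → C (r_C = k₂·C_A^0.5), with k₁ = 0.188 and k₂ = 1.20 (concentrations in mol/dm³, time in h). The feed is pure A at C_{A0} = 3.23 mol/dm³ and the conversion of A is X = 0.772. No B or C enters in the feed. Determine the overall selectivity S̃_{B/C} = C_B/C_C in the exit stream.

Exit C_A = C_{A0}(1−X) = 3.23×0.228 = 0.7364 mol/dm³.
A CSTR operates uniformly at the exit composition, giving r_B = 0.1385 and r_C = 1.030 (each k·C_A^n at C_A = 0.7364).
Overall selectivity = C_B/C_C = r_Bτ/(r_Cτ) = r_B/r_C = 0.134.

0.134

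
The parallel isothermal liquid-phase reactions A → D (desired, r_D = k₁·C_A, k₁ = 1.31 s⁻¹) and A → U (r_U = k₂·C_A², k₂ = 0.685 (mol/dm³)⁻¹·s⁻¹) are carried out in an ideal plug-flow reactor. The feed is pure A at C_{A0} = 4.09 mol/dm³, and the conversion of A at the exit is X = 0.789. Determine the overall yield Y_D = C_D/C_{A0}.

C_A = C_{A0}(1−X) = 0.8630 mol/dm³.
Along a PFR/batch, dC_D/dC_A = −r_D/(r_D+r_U) = −k₁/(k₁+k₂·C_A).
Integrating from C_{A0} to C_A: C_D = (1.31/0.685)·ln[(1.31+0.685·4.09)/(1.31+0.685·0.863)] = 1.912·ln(4.112/1.901) = 1.475 mol/dm³.
Y_D = C_D/C_{A0} = 1.475/4.09 = 0.361.

0.361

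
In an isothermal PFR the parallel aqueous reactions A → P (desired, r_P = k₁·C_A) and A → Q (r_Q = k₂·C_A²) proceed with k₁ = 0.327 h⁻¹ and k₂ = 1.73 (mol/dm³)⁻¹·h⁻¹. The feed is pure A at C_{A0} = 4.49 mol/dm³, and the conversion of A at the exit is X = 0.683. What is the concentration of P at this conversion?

0.201 mol/dm³

C_A = C_{A0}(1−X) = 1.423 mol/dm³.
Along a PFR/batch, dC_P/dC_A = −r_P/(r_P+r_Q) = −k₁/(k₁+k₂·C_A).
Integrating from C_{A0} to C_A: C_P = (0.327/1.73)·ln[(0.327+1.73·4.49)/(0.327+1.73·1.42)] = 0.1890·ln(8.095/2.789) = 0.2014 mol/dm³.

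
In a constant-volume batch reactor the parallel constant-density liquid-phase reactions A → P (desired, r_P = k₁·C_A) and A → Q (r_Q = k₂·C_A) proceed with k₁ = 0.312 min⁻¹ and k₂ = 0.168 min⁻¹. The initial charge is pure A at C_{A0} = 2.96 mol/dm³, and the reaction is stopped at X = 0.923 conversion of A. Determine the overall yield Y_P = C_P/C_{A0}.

C_A = C_{A0}(1−X) = 0.2279 mol/dm³.
Both paths are first order in A, so the instantaneous fraction to P is constant: dC_P/d(−C_A) = k₁/(k₁+k₂) = 0.6500.
C_P = 0.6500·(C_{A0}−C_A) = 0.6500×2.732 = 1.78 mol/dm³.
Y_P = C_P/C_{A0} = 1.776/2.96 = 0.600.

0.600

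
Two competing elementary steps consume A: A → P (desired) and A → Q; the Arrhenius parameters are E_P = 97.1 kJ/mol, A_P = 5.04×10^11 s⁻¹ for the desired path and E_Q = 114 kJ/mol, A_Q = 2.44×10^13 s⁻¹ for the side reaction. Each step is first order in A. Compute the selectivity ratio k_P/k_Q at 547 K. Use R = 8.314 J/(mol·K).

k_P/k_Q = (A_P/A_Q)·exp[−(E_P−E_Q)/(RT)] = (A_P/A_Q)·exp[(E_Q−E_P)/(RT)].
(E_Q−E_P)/(RT) = (114−97.1)×10³/(8.314×547) = 16900/4548 = 3.716.
k_P/k_Q = (5.04×10^11/2.44×10^13)·exp(3.716) = 0.02066 × 41.10 = 0.849.
Since E_P < E_Q, lowering the temperature improves selectivity toward P.

0.849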